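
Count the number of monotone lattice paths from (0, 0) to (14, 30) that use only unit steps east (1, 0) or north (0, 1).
Number of paths = 114955808528

A monotone lattice path from (0, 0) to (14, 30) consists of 14 east steps and 30 north steps in some order, so it is determined by which 14 of the 44 steps are east. The count is C(44, 14) = 114955808528.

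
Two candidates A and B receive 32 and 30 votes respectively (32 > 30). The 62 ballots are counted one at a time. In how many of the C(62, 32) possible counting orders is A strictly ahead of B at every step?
Strict-lead orderings = 14544636039226909

Total orderings of the 62 votes with 32 for A: C(62, 32) = 450883717216034179. By the Bertrand ballot formula (Cycle Lemma / reflection principle), the number of orderings in which A is strictly ahead of B throughout is (p − q)/(p + q) · C(p + q, p) = (32 − 30)/(32 + 30) · 450883717216034179 = 14544636039226909.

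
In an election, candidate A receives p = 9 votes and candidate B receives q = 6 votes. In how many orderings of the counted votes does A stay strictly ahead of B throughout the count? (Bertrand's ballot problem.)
Strict-lead orderings = 1001

Total orderings of the 15 votes with 9 for A: C(15, 9) = 5005. By the Bertrand ballot formula (Cycle Lemma / reflection principle), the number of orderings in which A is strictly ahead of B throughout is (p − q)/(p + q) · C(p + q, p) = (9 − 6)/(9 + 6) · 5005 = 1001.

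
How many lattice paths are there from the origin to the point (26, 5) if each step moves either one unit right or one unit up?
Number of paths = 169911

A monotone lattice path from (0, 0) to (26, 5) consists of 26 east steps and 5 north steps in some order, so it is determined by which 26 of the 31 steps are east. The count is C(31, 26) = 169911.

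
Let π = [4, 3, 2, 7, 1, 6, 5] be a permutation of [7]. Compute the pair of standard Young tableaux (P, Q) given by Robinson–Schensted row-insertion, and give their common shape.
P = [1, 5] / [2, 6] / [3, 7] / [4];  Q = [1, 4] / [2, 6] / [3, 7] / [5];  common shape = (2, 2, 2, 1)

Row-insert the values π_1, π_2, … into P one at a time, bumping the leftmost entry strictly greater than the inserted value down to the next row. The recording tableau Q records, in position (i, j), the step at which that cell was added to P.
  Insert 4 (step 1): P = [4];  Q = [1]
  Insert 3 (step 2): P = [3] / [4];  Q = [1] / [2]
  Insert 2 (step 3): P = [2] / [3] / [4];  Q = [1] / [2] / [3]
  Insert 7 (step 4): P = [2, 7] / [3] / [4];  Q = [1, 4] / [2] / [3]
  Insert 1 (step 5): P = [1, 7] / [2] / [3] / [4];  Q = [1, 4] / [2] / [3] / [5]
  Insert 6 (step 6): P = [1, 6] / [2, 7] / [3] / [4];  Q = [1, 4] / [2, 6] / [3] / [5]
  Insert 5 (step 7): P = [1, 5] / [2, 6] / [3, 7] / [4];  Q = [1, 4] / [2, 6] / [3, 7] / [5]
Final shape: (2, 2, 2, 1).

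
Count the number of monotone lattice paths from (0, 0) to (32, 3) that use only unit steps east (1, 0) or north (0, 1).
Number of paths = 6545

A monotone lattice path from (0, 0) to (32, 3) consists of 32 east steps and 3 north steps in some order, so it is determined by which 32 of the 35 steps are east. The count is C(35, 32) = 6545.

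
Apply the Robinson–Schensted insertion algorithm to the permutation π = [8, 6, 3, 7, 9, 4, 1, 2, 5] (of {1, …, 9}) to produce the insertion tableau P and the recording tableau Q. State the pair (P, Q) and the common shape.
P = [1, 2, 5] / [3, 4, 9] / [6, 7] / [8];  Q = [1, 4, 5] / [2, 6, 9] / [3, 8] / [7];  common shape = (3, 3, 2, 1)

Row-insert the values π_1, π_2, … into P one at a time, bumping the leftmost entry strictly greater than the inserted value down to the next row. The recording tableau Q records, in position (i, j), the step at which that cell was added to P.
  Insert 8 (step 1): P = [8];  Q = [1]
  Insert 6 (step 2): P = [6] / [8];  Q = [1] / [2]
  Insert 3 (step 3): P = [3] / [6] / [8];  Q = [1] / [2] / [3]
  Insert 7 (step 4): P = [3, 7] / [6] / [8];  Q = [1, 4] / [2] / [3]
  Insert 9 (step 5): P = [3, 7, 9] / [6] / [8];  Q = [1, 4, 5] / [2] / [3]
  Insert 4 (step 6): P = [3, 4, 9] / [6, 7] / [8];  Q = [1, 4, 5] / [2, 6] / [3]
  Insert 1 (step 7): P = [1, 4, 9] / [3, 7] / [6] / [8];  Q = [1, 4, 5] / [2, 6] / [3] / [7]
  Insert 2 (step 8): P = [1, 2, 9] / [3, 4] / [6, 7] / [8];  Q = [1, 4, 5] / [2, 6] / [3, 8] / [7]
  Insert 5 (step 9): P = [1, 2, 5] / [3, 4, 9] / [6, 7] / [8];  Q = [1, 4, 5] / [2, 6, 9] / [3, 8] / [7]
Final shape: (3, 3, 2, 1).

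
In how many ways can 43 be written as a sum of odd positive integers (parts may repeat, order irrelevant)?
p_odd(43) = 1610

Enumerate partitions using only odd parts via the recurrence o(n, m) = o(n, m−2) + o(n−m, m) over odd m, starting from the largest odd part ≤ n. This gives p_odd(43) = 1610. (Euler's theorem: equals the count of distinct-part partitions.)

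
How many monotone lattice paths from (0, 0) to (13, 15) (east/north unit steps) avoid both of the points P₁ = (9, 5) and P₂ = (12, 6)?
Number of paths = 35332598

Inclusion–exclusion. Total paths: C(28, 13) = 37442160. Through P₁: C(14, 9)·C(14, 4) = 2004002. Through P₂: C(18, 12)·C(10, 1) = 185640. Since P₁ is strictly southwest of P₂, a monotone path through both must visit P₁ then P₂; paths through both = C(14, 9)·C(4, 3)·C(10, 1) = 80080. Avoid both = 37442160 − 2004002 − 185640 + 80080 = 35332598.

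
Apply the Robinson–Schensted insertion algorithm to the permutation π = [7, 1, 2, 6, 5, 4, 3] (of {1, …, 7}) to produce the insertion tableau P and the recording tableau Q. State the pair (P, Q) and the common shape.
P = [1, 2, 3] / [4] / [5] / [6] / [7];  Q = [1, 3, 4] / [2] / [5] / [6] / [7];  common shape = (3, 1, 1, 1, 1)

Row-insert the values π_1, π_2, … into P one at a time, bumping the leftmost entry strictly greater than the inserted value down to the next row. The recording tableau Q records, in position (i, j), the step at which that cell was added to P.
  Insert 7 (step 1): P = [7];  Q = [1]
  Insert 1 (step 2): P = [1] / [7];  Q = [1] / [2]
  Insert 2 (step 3): P = [1, 2] / [7];  Q = [1, 3] / [2]
  Insert 6 (step 4): P = [1, 2, 6] / [7];  Q = [1, 3, 4] / [2]
  Insert 5 (step 5): P = [1, 2, 5] / [6] / [7];  Q = [1, 3, 4] / [2] / [5]
  Insert 4 (step 6): P = [1, 2, 4] / [5] / [6] / [7];  Q = [1, 3, 4] / [2] / [5] / [6]
  Insert 3 (step 7): P = [1, 2, 3] / [4] / [5] / [6] / [7];  Q = [1, 3, 4] / [2] / [5] / [6] / [7]
Final shape: (3, 1, 1, 1, 1).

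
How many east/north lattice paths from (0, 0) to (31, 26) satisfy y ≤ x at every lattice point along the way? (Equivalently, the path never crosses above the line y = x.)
Number of paths = 2291416680811797

By the reflection principle (André's argument), the number of monotone paths to (31, 26) with n ≤ m that never go above y = x is C(57, 31) − C(57, 32) = 12220888964329584 − 9929472283517787 = 2291416680811797.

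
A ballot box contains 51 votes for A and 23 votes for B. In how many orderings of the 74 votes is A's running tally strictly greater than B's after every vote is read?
Strict-lead orderings = 3121312813889070528

Total orderings of the 74 votes with 51 for A: C(74, 51) = 8249183865278257824. By the Bertrand ballot formula (Cycle Lemma / reflection principle), the number of orderings in which A is strictly ahead of B throughout is (p − q)/(p + q) · C(p + q, p) = (51 − 23)/(51 + 23) · 8249183865278257824 = 3121312813889070528.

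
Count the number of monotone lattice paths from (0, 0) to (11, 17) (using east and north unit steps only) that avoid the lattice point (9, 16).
Number of paths = 15345255

Total paths from (0, 0) to (11, 17): C(28, 11) = 21474180. Paths through (9, 16): (paths (0, 0) → (9, 16)) × (paths (9, 16) → (11, 17)) = C(25, 9) · C(3, 2) = 2042975 · 3 = 6128925. Avoidance count = 21474180 − 6128925 = 15345255.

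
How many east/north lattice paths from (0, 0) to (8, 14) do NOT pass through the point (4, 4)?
Number of paths = 249700

Total paths from (0, 0) to (8, 14): C(22, 8) = 319770. Paths through (4, 4): (paths (0, 0) → (4, 4)) × (paths (4, 4) → (8, 14)) = C(8, 4) · C(14, 4) = 70 · 1001 = 70070. Avoidance count = 319770 − 70070 = 249700.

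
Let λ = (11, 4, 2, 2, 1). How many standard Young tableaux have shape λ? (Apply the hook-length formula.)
# SYT of shape (11, 4, 2, 2, 1) = 16372224

Hook-length formula: f^λ = n! / Π hook(c), product over all cells c of the Young diagram. For λ = (11, 4, 2, 2, 1), n = 20 boxes. Hook lengths by row (left-to-right, top-to-bottom): [15, 13, 10, 9, 7, 6, 5, 4, 3, 2, 1]; [7, 5, 2, 1]; [4, 2]; [3, 1]; [1]. Product of hooks = 148599360000. So f^λ = 20! / 148599360000 = 2432902008176640000 / 148599360000 = 16372224.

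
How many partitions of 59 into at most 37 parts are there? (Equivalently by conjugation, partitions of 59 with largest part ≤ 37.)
p(59, parts ≤ 37) = 828314

Use the recurrence p(n, m) = p(n, m−1) + p(n−m, m): either the largest part is < m (count p(n, m−1)) or the largest part is exactly m (remove one copy of m, count p(n−m, m)). With p(0, ·) = 1 this gives p(59, parts ≤ 37) = 828314. (By conjugating Young diagrams, this also counts partitions of 59 into at most 37 parts.)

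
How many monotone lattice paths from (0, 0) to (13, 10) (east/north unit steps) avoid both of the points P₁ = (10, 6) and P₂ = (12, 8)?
Number of paths = 630020

Inclusion–exclusion. Total paths: C(23, 13) = 1144066. Through P₁: C(16, 10)·C(7, 3) = 280280. Through P₂: C(20, 12)·C(3, 1) = 377910. Since P₁ is strictly southwest of P₂, a monotone path through both must visit P₁ then P₂; paths through both = C(16, 10)·C(4, 2)·C(3, 1) = 144144. Avoid both = 1144066 − 280280 − 377910 + 144144 = 630020.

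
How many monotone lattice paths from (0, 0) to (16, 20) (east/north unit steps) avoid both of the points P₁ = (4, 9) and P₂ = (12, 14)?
Number of paths = 4506262390

Inclusion–exclusion. Total paths: C(36, 16) = 7307872110. Through P₁: C(13, 4)·C(23, 12) = 966735770. Through P₂: C(26, 12)·C(10, 4) = 2028117000. Since P₁ is strictly southwest of P₂, a monotone path through both must visit P₁ then P₂; paths through both = C(13, 4)·C(13, 8)·C(10, 4) = 193243050. Avoid both = 7307872110 − 966735770 − 2028117000 + 193243050 = 4506262390.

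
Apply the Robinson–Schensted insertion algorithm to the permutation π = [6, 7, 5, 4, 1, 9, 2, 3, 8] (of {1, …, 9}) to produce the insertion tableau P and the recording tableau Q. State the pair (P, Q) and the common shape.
P = [1, 2, 3, 8] / [4, 7, 9] / [5] / [6];  Q = [1, 2, 6, 9] / [3, 7, 8] / [4] / [5];  common shape = (4, 3, 1, 1)

Row-insert the values π_1, π_2, … into P one at a time, bumping the leftmost entry strictly greater than the inserted value down to the next row. The recording tableau Q records, in position (i, j), the step at which that cell was added to P.
  Insert 6 (step 1): P = [6];  Q = [1]
  Insert 7 (step 2): P = [6, 7];  Q = [1, 2]
  Insert 5 (step 3): P = [5, 7] / [6];  Q = [1, 2] / [3]
  Insert 4 (step 4): P = [4, 7] / [5] / [6];  Q = [1, 2] / [3] / [4]
  Insert 1 (step 5): P = [1, 7] / [4] / [5] / [6];  Q = [1, 2] / [3] / [4] / [5]
  Insert 9 (step 6): P = [1, 7, 9] / [4] / [5] / [6];  Q = [1, 2, 6] / [3] / [4] / [5]
  Insert 2 (step 7): P = [1, 2, 9] / [4, 7] / [5] / [6];  Q = [1, 2, 6] / [3, 7] / [4] / [5]
  Insert 3 (step 8): P = [1, 2, 3] / [4, 7, 9] / [5] / [6];  Q = [1, 2, 6] / [3, 7, 8] / [4] / [5]
  Insert 8 (step 9): P = [1, 2, 3, 8] / [4, 7, 9] / [5] / [6];  Q = [1, 2, 6, 9] / [3, 7, 8] / [4] / [5]
Final shape: (4, 3, 1, 1).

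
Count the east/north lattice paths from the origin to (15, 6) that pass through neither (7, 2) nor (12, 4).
Number of paths = 25804

Inclusion–exclusion. Total paths: C(21, 15) = 54264. Through P₁: C(9, 7)·C(12, 8) = 17820. Through P₂: C(16, 12)·C(5, 3) = 18200. Since P₁ is strictly southwest of P₂, a monotone path through both must visit P₁ then P₂; paths through both = C(9, 7)·C(7, 5)·C(5, 3) = 7560. Avoid both = 54264 − 17820 − 18200 + 7560 = 25804.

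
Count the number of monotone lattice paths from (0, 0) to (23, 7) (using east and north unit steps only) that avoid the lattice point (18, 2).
Number of paths = 1987920

Total paths from (0, 0) to (23, 7): C(30, 23) = 2035800. Paths through (18, 2): (paths (0, 0) → (18, 2)) × (paths (18, 2) → (23, 7)) = C(20, 18) · C(10, 5) = 190 · 252 = 47880. Avoidance count = 2035800 − 47880 = 1987920.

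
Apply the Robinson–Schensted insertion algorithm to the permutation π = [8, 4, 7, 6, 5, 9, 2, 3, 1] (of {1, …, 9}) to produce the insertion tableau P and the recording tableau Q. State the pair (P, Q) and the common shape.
P = [1, 3, 9] / [2, 5] / [4] / [6] / [7] / [8];  Q = [1, 3, 6] / [2, 8] / [4] / [5] / [7] / [9];  common shape = (3, 2, 1, 1, 1, 1)

Row-insert the values π_1, π_2, … into P one at a time, bumping the leftmost entry strictly greater than the inserted value down to the next row. The recording tableau Q records, in position (i, j), the step at which that cell was added to P.
  Insert 8 (step 1): P = [8];  Q = [1]
  Insert 4 (step 2): P = [4] / [8];  Q = [1] / [2]
  Insert 7 (step 3): P = [4, 7] / [8];  Q = [1, 3] / [2]
  Insert 6 (step 4): P = [4, 6] / [7] / [8];  Q = [1, 3] / [2] / [4]
  Insert 5 (step 5): P = [4, 5] / [6] / [7] / [8];  Q = [1, 3] / [2] / [4] / [5]
  Insert 9 (step 6): P = [4, 5, 9] / [6] / [7] / [8];  Q = [1, 3, 6] / [2] / [4] / [5]
  Insert 2 (step 7): P = [2, 5, 9] / [4] / [6] / [7] / [8];  Q = [1, 3, 6] / [2] / [4] / [5] / [7]
  Insert 3 (step 8): P = [2, 3, 9] / [4, 5] / [6] / [7] / [8];  Q = [1, 3, 6] / [2, 8] / [4] / [5] / [7]
  Insert 1 (step 9): P = [1, 3, 9] / [2, 5] / [4] / [6] / [7] / [8];  Q = [1, 3, 6] / [2, 8] / [4] / [5] / [7] / [9]
Final shape: (3, 2, 1, 1, 1, 1).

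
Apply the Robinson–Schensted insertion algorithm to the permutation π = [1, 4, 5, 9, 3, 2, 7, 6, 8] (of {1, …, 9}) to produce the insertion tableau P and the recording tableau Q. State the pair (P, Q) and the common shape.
P = [1, 2, 5, 6, 8] / [3, 7] / [4, 9];  Q = [1, 2, 3, 4, 9] / [5, 7] / [6, 8];  common shape = (5, 2, 2)

Row-insert the values π_1, π_2, … into P one at a time, bumping the leftmost entry strictly greater than the inserted value down to the next row. The recording tableau Q records, in position (i, j), the step at which that cell was added to P.
  Insert 1 (step 1): P = [1];  Q = [1]
  Insert 4 (step 2): P = [1, 4];  Q = [1, 2]
  Insert 5 (step 3): P = [1, 4, 5];  Q = [1, 2, 3]
  Insert 9 (step 4): P = [1, 4, 5, 9];  Q = [1, 2, 3, 4]
  Insert 3 (step 5): P = [1, 3, 5, 9] / [4];  Q = [1, 2, 3, 4] / [5]
  Insert 2 (step 6): P = [1, 2, 5, 9] / [3] / [4];  Q = [1, 2, 3, 4] / [5] / [6]
  Insert 7 (step 7): P = [1, 2, 5, 7] / [3, 9] / [4];  Q = [1, 2, 3, 4] / [5, 7] / [6]
  Insert 6 (step 8): P = [1, 2, 5, 6] / [3, 7] / [4, 9];  Q = [1, 2, 3, 4] / [5, 7] / [6, 8]
  Insert 8 (step 9): P = [1, 2, 5, 6, 8] / [3, 7] / [4, 9];  Q = [1, 2, 3, 4, 9] / [5, 7] / [6, 8]
Final shape: (5, 2, 2).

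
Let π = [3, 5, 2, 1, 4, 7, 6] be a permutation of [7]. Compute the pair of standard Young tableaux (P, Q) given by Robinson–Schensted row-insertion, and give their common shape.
P = [1, 4, 6] / [2, 5, 7] / [3];  Q = [1, 2, 6] / [3, 5, 7] / [4];  common shape = (3, 3, 1)

Row-insert the values π_1, π_2, … into P one at a time, bumping the leftmost entry strictly greater than the inserted value down to the next row. The recording tableau Q records, in position (i, j), the step at which that cell was added to P.
  Insert 3 (step 1): P = [3];  Q = [1]
  Insert 5 (step 2): P = [3, 5];  Q = [1, 2]
  Insert 2 (step 3): P = [2, 5] / [3];  Q = [1, 2] / [3]
  Insert 1 (step 4): P = [1, 5] / [2] / [3];  Q = [1, 2] / [3] / [4]
  Insert 4 (step 5): P = [1, 4] / [2, 5] / [3];  Q = [1, 2] / [3, 5] / [4]
  Insert 7 (step 6): P = [1, 4, 7] / [2, 5] / [3];  Q = [1, 2, 6] / [3, 5] / [4]
  Insert 6 (step 7): P = [1, 4, 6] / [2, 5, 7] / [3];  Q = [1, 2, 6] / [3, 5, 7] / [4]
Final shape: (3, 3, 1).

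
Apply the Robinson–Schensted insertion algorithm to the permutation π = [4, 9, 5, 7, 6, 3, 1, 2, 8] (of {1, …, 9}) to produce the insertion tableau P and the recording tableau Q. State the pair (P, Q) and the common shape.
P = [1, 2, 6, 8] / [3, 5] / [4] / [7] / [9];  Q = [1, 2, 4, 9] / [3, 8] / [5] / [6] / [7];  common shape = (4, 2, 1, 1, 1)

Row-insert the values π_1, π_2, … into P one at a time, bumping the leftmost entry strictly greater than the inserted value down to the next row. The recording tableau Q records, in position (i, j), the step at which that cell was added to P.
  Insert 4 (step 1): P = [4];  Q = [1]
  Insert 9 (step 2): P = [4, 9];  Q = [1, 2]
  Insert 5 (step 3): P = [4, 5] / [9];  Q = [1, 2] / [3]
  Insert 7 (step 4): P = [4, 5, 7] / [9];  Q = [1, 2, 4] / [3]
  Insert 6 (step 5): P = [4, 5, 6] / [7] / [9];  Q = [1, 2, 4] / [3] / [5]
  Insert 3 (step 6): P = [3, 5, 6] / [4] / [7] / [9];  Q = [1, 2, 4] / [3] / [5] / [6]
  Insert 1 (step 7): P = [1, 5, 6] / [3] / [4] / [7] / [9];  Q = [1, 2, 4] / [3] / [5] / [6] / [7]
  Insert 2 (step 8): P = [1, 2, 6] / [3, 5] / [4] / [7] / [9];  Q = [1, 2, 4] / [3, 8] / [5] / [6] / [7]
  Insert 8 (step 9): P = [1, 2, 6, 8] / [3, 5] / [4] / [7] / [9];  Q = [1, 2, 4, 9] / [3, 8] / [5] / [6] / [7]
Final shape: (4, 2, 1, 1, 1).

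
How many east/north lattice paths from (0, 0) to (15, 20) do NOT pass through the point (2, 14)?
Number of paths = 3244687320

Total paths from (0, 0) to (15, 20): C(35, 15) = 3247943160. Paths through (2, 14): (paths (0, 0) → (2, 14)) × (paths (2, 14) → (15, 20)) = C(16, 2) · C(19, 13) = 120 · 27132 = 3255840. Avoidance count = 3247943160 − 3255840 = 3244687320.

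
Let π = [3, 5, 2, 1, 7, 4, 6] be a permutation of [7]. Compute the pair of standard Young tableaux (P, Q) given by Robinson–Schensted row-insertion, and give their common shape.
P = [1, 4, 6] / [2, 5, 7] / [3];  Q = [1, 2, 5] / [3, 6, 7] / [4];  common shape = (3, 3, 1)

Row-insert the values π_1, π_2, … into P one at a time, bumping the leftmost entry strictly greater than the inserted value down to the next row. The recording tableau Q records, in position (i, j), the step at which that cell was added to P.
  Insert 3 (step 1): P = [3];  Q = [1]
  Insert 5 (step 2): P = [3, 5];  Q = [1, 2]
  Insert 2 (step 3): P = [2, 5] / [3];  Q = [1, 2] / [3]
  Insert 1 (step 4): P = [1, 5] / [2] / [3];  Q = [1, 2] / [3] / [4]
  Insert 7 (step 5): P = [1, 5, 7] / [2] / [3];  Q = [1, 2, 5] / [3] / [4]
  Insert 4 (step 6): P = [1, 4, 7] / [2, 5] / [3];  Q = [1, 2, 5] / [3, 6] / [4]
  Insert 6 (step 7): P = [1, 4, 6] / [2, 5, 7] / [3];  Q = [1, 2, 5] / [3, 6, 7] / [4]
Final shape: (3, 3, 1).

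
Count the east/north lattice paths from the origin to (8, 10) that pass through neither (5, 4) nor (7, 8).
Number of paths = 19539

Inclusion–exclusion. Total paths: C(18, 8) = 43758. Through P₁: C(9, 5)·C(9, 3) = 10584. Through P₂: C(15, 7)·C(3, 1) = 19305. Since P₁ is strictly southwest of P₂, a monotone path through both must visit P₁ then P₂; paths through both = C(9, 5)·C(6, 2)·C(3, 1) = 5670. Avoid both = 43758 − 10584 − 19305 + 5670 = 19539.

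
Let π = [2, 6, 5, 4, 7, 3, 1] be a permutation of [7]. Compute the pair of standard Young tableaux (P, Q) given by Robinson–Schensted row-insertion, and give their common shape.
P = [1, 3, 7] / [2] / [4] / [5] / [6];  Q = [1, 2, 5] / [3] / [4] / [6] / [7];  common shape = (3, 1, 1, 1, 1)

Row-insert the values π_1, π_2, … into P one at a time, bumping the leftmost entry strictly greater than the inserted value down to the next row. The recording tableau Q records, in position (i, j), the step at which that cell was added to P.
  Insert 2 (step 1): P = [2];  Q = [1]
  Insert 6 (step 2): P = [2, 6];  Q = [1, 2]
  Insert 5 (step 3): P = [2, 5] / [6];  Q = [1, 2] / [3]
  Insert 4 (step 4): P = [2, 4] / [5] / [6];  Q = [1, 2] / [3] / [4]
  Insert 7 (step 5): P = [2, 4, 7] / [5] / [6];  Q = [1, 2, 5] / [3] / [4]
  Insert 3 (step 6): P = [2, 3, 7] / [4] / [5] / [6];  Q = [1, 2, 5] / [3] / [4] / [6]
  Insert 1 (step 7): P = [1, 3, 7] / [2] / [4] / [5] / [6];  Q = [1, 2, 5] / [3] / [4] / [6] / [7]
Final shape: (3, 1, 1, 1, 1).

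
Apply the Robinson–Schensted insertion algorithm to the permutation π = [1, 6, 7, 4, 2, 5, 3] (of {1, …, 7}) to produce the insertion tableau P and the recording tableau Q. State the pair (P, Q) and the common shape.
P = [1, 2, 3] / [4, 5] / [6, 7];  Q = [1, 2, 3] / [4, 6] / [5, 7];  common shape = (3, 2, 2)

Row-insert the values π_1, π_2, … into P one at a time, bumping the leftmost entry strictly greater than the inserted value down to the next row. The recording tableau Q records, in position (i, j), the step at which that cell was added to P.
  Insert 1 (step 1): P = [1];  Q = [1]
  Insert 6 (step 2): P = [1, 6];  Q = [1, 2]
  Insert 7 (step 3): P = [1, 6, 7];  Q = [1, 2, 3]
  Insert 4 (step 4): P = [1, 4, 7] / [6];  Q = [1, 2, 3] / [4]
  Insert 2 (step 5): P = [1, 2, 7] / [4] / [6];  Q = [1, 2, 3] / [4] / [5]
  Insert 5 (step 6): P = [1, 2, 5] / [4, 7] / [6];  Q = [1, 2, 3] / [4, 6] / [5]
  Insert 3 (step 7): P = [1, 2, 3] / [4, 5] / [6, 7];  Q = [1, 2, 3] / [4, 6] / [5, 7]
Final shape: (3, 2, 2).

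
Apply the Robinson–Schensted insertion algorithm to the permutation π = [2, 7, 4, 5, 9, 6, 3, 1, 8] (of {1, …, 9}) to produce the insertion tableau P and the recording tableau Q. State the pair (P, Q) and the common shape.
P = [1, 3, 5, 6, 8] / [2, 9] / [4] / [7];  Q = [1, 2, 4, 5, 9] / [3, 6] / [7] / [8];  common shape = (5, 2, 1, 1)

Row-insert the values π_1, π_2, … into P one at a time, bumping the leftmost entry strictly greater than the inserted value down to the next row. The recording tableau Q records, in position (i, j), the step at which that cell was added to P.
  Insert 2 (step 1): P = [2];  Q = [1]
  Insert 7 (step 2): P = [2, 7];  Q = [1, 2]
  Insert 4 (step 3): P = [2, 4] / [7];  Q = [1, 2] / [3]
  Insert 5 (step 4): P = [2, 4, 5] / [7];  Q = [1, 2, 4] / [3]
  Insert 9 (step 5): P = [2, 4, 5, 9] / [7];  Q = [1, 2, 4, 5] / [3]
  Insert 6 (step 6): P = [2, 4, 5, 6] / [7, 9];  Q = [1, 2, 4, 5] / [3, 6]
  Insert 3 (step 7): P = [2, 3, 5, 6] / [4, 9] / [7];  Q = [1, 2, 4, 5] / [3, 6] / [7]
  Insert 1 (step 8): P = [1, 3, 5, 6] / [2, 9] / [4] / [7];  Q = [1, 2, 4, 5] / [3, 6] / [7] / [8]
  Insert 8 (step 9): P = [1, 3, 5, 6, 8] / [2, 9] / [4] / [7];  Q = [1, 2, 4, 5, 9] / [3, 6] / [7] / [8]
Final shape: (5, 2, 1, 1).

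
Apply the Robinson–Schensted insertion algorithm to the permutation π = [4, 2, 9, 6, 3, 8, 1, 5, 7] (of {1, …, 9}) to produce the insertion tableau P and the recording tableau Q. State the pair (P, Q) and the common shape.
P = [1, 3, 5, 7] / [2, 6, 8] / [4] / [9];  Q = [1, 3, 6, 9] / [2, 4, 8] / [5] / [7];  common shape = (4, 3, 1, 1)

Row-insert the values π_1, π_2, … into P one at a time, bumping the leftmost entry strictly greater than the inserted value down to the next row. The recording tableau Q records, in position (i, j), the step at which that cell was added to P.
  Insert 4 (step 1): P = [4];  Q = [1]
  Insert 2 (step 2): P = [2] / [4];  Q = [1] / [2]
  Insert 9 (step 3): P = [2, 9] / [4];  Q = [1, 3] / [2]
  Insert 6 (step 4): P = [2, 6] / [4, 9];  Q = [1, 3] / [2, 4]
  Insert 3 (step 5): P = [2, 3] / [4, 6] / [9];  Q = [1, 3] / [2, 4] / [5]
  Insert 8 (step 6): P = [2, 3, 8] / [4, 6] / [9];  Q = [1, 3, 6] / [2, 4] / [5]
  Insert 1 (step 7): P = [1, 3, 8] / [2, 6] / [4] / [9];  Q = [1, 3, 6] / [2, 4] / [5] / [7]
  Insert 5 (step 8): P = [1, 3, 5] / [2, 6, 8] / [4] / [9];  Q = [1, 3, 6] / [2, 4, 8] / [5] / [7]
  Insert 7 (step 9): P = [1, 3, 5, 7] / [2, 6, 8] / [4] / [9];  Q = [1, 3, 6, 9] / [2, 4, 8] / [5] / [7]
Final shape: (4, 3, 1, 1).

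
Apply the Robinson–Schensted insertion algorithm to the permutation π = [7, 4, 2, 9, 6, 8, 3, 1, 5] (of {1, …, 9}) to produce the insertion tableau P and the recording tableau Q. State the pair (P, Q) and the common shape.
P = [1, 3, 5] / [2, 6, 8] / [4, 9] / [7];  Q = [1, 4, 6] / [2, 5, 9] / [3, 7] / [8];  common shape = (3, 3, 2, 1)

Row-insert the values π_1, π_2, … into P one at a time, bumping the leftmost entry strictly greater than the inserted value down to the next row. The recording tableau Q records, in position (i, j), the step at which that cell was added to P.
  Insert 7 (step 1): P = [7];  Q = [1]
  Insert 4 (step 2): P = [4] / [7];  Q = [1] / [2]
  Insert 2 (step 3): P = [2] / [4] / [7];  Q = [1] / [2] / [3]
  Insert 9 (step 4): P = [2, 9] / [4] / [7];  Q = [1, 4] / [2] / [3]
  Insert 6 (step 5): P = [2, 6] / [4, 9] / [7];  Q = [1, 4] / [2, 5] / [3]
  Insert 8 (step 6): P = [2, 6, 8] / [4, 9] / [7];  Q = [1, 4, 6] / [2, 5] / [3]
  Insert 3 (step 7): P = [2, 3, 8] / [4, 6] / [7, 9];  Q = [1, 4, 6] / [2, 5] / [3, 7]
  Insert 1 (step 8): P = [1, 3, 8] / [2, 6] / [4, 9] / [7];  Q = [1, 4, 6] / [2, 5] / [3, 7] / [8]
  Insert 5 (step 9): P = [1, 3, 5] / [2, 6, 8] / [4, 9] / [7];  Q = [1, 4, 6] / [2, 5, 9] / [3, 7] / [8]
Final shape: (3, 3, 2, 1).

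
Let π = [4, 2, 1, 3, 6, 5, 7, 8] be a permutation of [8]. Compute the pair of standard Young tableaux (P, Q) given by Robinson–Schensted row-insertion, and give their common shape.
P = [1, 3, 5, 7, 8] / [2, 6] / [4];  Q = [1, 4, 5, 7, 8] / [2, 6] / [3];  common shape = (5, 2, 1)

Row-insert the values π_1, π_2, … into P one at a time, bumping the leftmost entry strictly greater than the inserted value down to the next row. The recording tableau Q records, in position (i, j), the step at which that cell was added to P.
  Insert 4 (step 1): P = [4];  Q = [1]
  Insert 2 (step 2): P = [2] / [4];  Q = [1] / [2]
  Insert 1 (step 3): P = [1] / [2] / [4];  Q = [1] / [2] / [3]
  Insert 3 (step 4): P = [1, 3] / [2] / [4];  Q = [1, 4] / [2] / [3]
  Insert 6 (step 5): P = [1, 3, 6] / [2] / [4];  Q = [1, 4, 5] / [2] / [3]
  Insert 5 (step 6): P = [1, 3, 5] / [2, 6] / [4];  Q = [1, 4, 5] / [2, 6] / [3]
  Insert 7 (step 7): P = [1, 3, 5, 7] / [2, 6] / [4];  Q = [1, 4, 5, 7] / [2, 6] / [3]
  Insert 8 (step 8): P = [1, 3, 5, 7, 8] / [2, 6] / [4];  Q = [1, 4, 5, 7, 8] / [2, 6] / [3]
Final shape: (5, 2, 1).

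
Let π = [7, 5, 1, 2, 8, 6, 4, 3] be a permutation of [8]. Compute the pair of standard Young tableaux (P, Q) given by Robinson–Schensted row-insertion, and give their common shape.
P = [1, 2, 3] / [4, 6] / [5, 8] / [7];  Q = [1, 4, 5] / [2, 6] / [3, 7] / [8];  common shape = (3, 2, 2, 1)

Row-insert the values π_1, π_2, … into P one at a time, bumping the leftmost entry strictly greater than the inserted value down to the next row. The recording tableau Q records, in position (i, j), the step at which that cell was added to P.
  Insert 7 (step 1): P = [7];  Q = [1]
  Insert 5 (step 2): P = [5] / [7];  Q = [1] / [2]
  Insert 1 (step 3): P = [1] / [5] / [7];  Q = [1] / [2] / [3]
  Insert 2 (step 4): P = [1, 2] / [5] / [7];  Q = [1, 4] / [2] / [3]
  Insert 8 (step 5): P = [1, 2, 8] / [5] / [7];  Q = [1, 4, 5] / [2] / [3]
  Insert 6 (step 6): P = [1, 2, 6] / [5, 8] / [7];  Q = [1, 4, 5] / [2, 6] / [3]
  Insert 4 (step 7): P = [1, 2, 4] / [5, 6] / [7, 8];  Q = [1, 4, 5] / [2, 6] / [3, 7]
  Insert 3 (step 8): P = [1, 2, 3] / [4, 6] / [5, 8] / [7];  Q = [1, 4, 5] / [2, 6] / [3, 7] / [8]
Final shape: (3, 2, 2, 1).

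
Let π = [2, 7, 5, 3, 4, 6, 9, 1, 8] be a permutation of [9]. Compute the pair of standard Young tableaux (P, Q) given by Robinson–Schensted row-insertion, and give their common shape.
P = [1, 3, 4, 6, 8] / [2, 9] / [5] / [7];  Q = [1, 2, 5, 6, 7] / [3, 9] / [4] / [8];  common shape = (5, 2, 1, 1)

Row-insert the values π_1, π_2, … into P one at a time, bumping the leftmost entry strictly greater than the inserted value down to the next row. The recording tableau Q records, in position (i, j), the step at which that cell was added to P.
  Insert 2 (step 1): P = [2];  Q = [1]
  Insert 7 (step 2): P = [2, 7];  Q = [1, 2]
  Insert 5 (step 3): P = [2, 5] / [7];  Q = [1, 2] / [3]
  Insert 3 (step 4): P = [2, 3] / [5] / [7];  Q = [1, 2] / [3] / [4]
  Insert 4 (step 5): P = [2, 3, 4] / [5] / [7];  Q = [1, 2, 5] / [3] / [4]
  Insert 6 (step 6): P = [2, 3, 4, 6] / [5] / [7];  Q = [1, 2, 5, 6] / [3] / [4]
  Insert 9 (step 7): P = [2, 3, 4, 6, 9] / [5] / [7];  Q = [1, 2, 5, 6, 7] / [3] / [4]
  Insert 1 (step 8): P = [1, 3, 4, 6, 9] / [2] / [5] / [7];  Q = [1, 2, 5, 6, 7] / [3] / [4] / [8]
  Insert 8 (step 9): P = [1, 3, 4, 6, 8] / [2, 9] / [5] / [7];  Q = [1, 2, 5, 6, 7] / [3, 9] / [4] / [8]
Final shape: (5, 2, 1, 1).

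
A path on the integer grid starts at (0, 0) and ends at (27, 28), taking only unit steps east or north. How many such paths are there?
Number of paths = 3824345300380220

A monotone lattice path from (0, 0) to (27, 28) consists of 27 east steps and 28 north steps in some order, so it is determined by which 27 of the 55 steps are east. The count is C(55, 27) = 3824345300380220.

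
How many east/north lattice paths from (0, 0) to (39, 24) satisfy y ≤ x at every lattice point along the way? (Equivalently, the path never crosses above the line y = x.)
Number of paths = 62662276367416530

By the reflection principle (André's argument), the number of monotone paths to (39, 24) with n ≤ m that never go above y = x is C(63, 39) − C(63, 40) = 156655690918541325 − 93993414551124795 = 62662276367416530.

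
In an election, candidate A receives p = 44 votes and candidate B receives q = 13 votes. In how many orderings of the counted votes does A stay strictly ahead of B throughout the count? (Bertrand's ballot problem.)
Strict-lead orderings = 1331529425100

Total orderings of the 57 votes with 44 for A: C(57, 44) = 2448296039700. By the Bertrand ballot formula (Cycle Lemma / reflection principle), the number of orderings in which A is strictly ahead of B throughout is (p − q)/(p + q) · C(p + q, p) = (44 − 13)/(44 + 13) · 2448296039700 = 1331529425100.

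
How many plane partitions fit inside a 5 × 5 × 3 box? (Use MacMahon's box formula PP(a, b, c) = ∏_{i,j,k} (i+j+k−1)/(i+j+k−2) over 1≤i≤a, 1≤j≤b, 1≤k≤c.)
PP(5, 5, 3) = 731808

Evaluate the triple product over i = 1..5, j = 1..5, k = 1..3. The factors are (2/1) · (3/2) · (4/3) · (3/2) · (4/3) · (5/4) · (4/3) · (5/4) · … (75 factors total). The numerators and denominators telescope so the product is an integer; carrying out the multiplication exactly gives PP(5, 5, 3) = 731808.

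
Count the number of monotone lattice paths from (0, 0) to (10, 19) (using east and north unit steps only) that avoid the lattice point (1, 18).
Number of paths = 20029820

Total paths from (0, 0) to (10, 19): C(29, 10) = 20030010. Paths through (1, 18): (paths (0, 0) → (1, 18)) × (paths (1, 18) → (10, 19)) = C(19, 1) · C(10, 9) = 19 · 10 = 190. Avoidance count = 20030010 − 190 = 20029820.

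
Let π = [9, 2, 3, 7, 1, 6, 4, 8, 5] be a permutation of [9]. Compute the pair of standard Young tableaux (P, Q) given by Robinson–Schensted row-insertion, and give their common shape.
P = [1, 3, 4, 5] / [2, 6, 8] / [7] / [9];  Q = [1, 3, 4, 8] / [2, 6, 9] / [5] / [7];  common shape = (4, 3, 1, 1)

Row-insert the values π_1, π_2, … into P one at a time, bumping the leftmost entry strictly greater than the inserted value down to the next row. The recording tableau Q records, in position (i, j), the step at which that cell was added to P.
  Insert 9 (step 1): P = [9];  Q = [1]
  Insert 2 (step 2): P = [2] / [9];  Q = [1] / [2]
  Insert 3 (step 3): P = [2, 3] / [9];  Q = [1, 3] / [2]
  Insert 7 (step 4): P = [2, 3, 7] / [9];  Q = [1, 3, 4] / [2]
  Insert 1 (step 5): P = [1, 3, 7] / [2] / [9];  Q = [1, 3, 4] / [2] / [5]
  Insert 6 (step 6): P = [1, 3, 6] / [2, 7] / [9];  Q = [1, 3, 4] / [2, 6] / [5]
  Insert 4 (step 7): P = [1, 3, 4] / [2, 6] / [7] / [9];  Q = [1, 3, 4] / [2, 6] / [5] / [7]
  Insert 8 (step 8): P = [1, 3, 4, 8] / [2, 6] / [7] / [9];  Q = [1, 3, 4, 8] / [2, 6] / [5] / [7]
  Insert 5 (step 9): P = [1, 3, 4, 5] / [2, 6, 8] / [7] / [9];  Q = [1, 3, 4, 8] / [2, 6, 9] / [5] / [7]
Final shape: (4, 3, 1, 1).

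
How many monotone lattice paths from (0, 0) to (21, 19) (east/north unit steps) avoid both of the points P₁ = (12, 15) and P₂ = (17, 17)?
Number of paths = 89324771100

Inclusion–exclusion. Total paths: C(40, 21) = 131282408400. Through P₁: C(27, 12)·C(13, 9) = 12429459900. Through P₂: C(34, 17)·C(6, 4) = 35004093300. Since P₁ is strictly southwest of P₂, a monotone path through both must visit P₁ then P₂; paths through both = C(27, 12)·C(7, 5)·C(6, 4) = 5475915900. Avoid both = 131282408400 − 12429459900 − 35004093300 + 5475915900 = 89324771100.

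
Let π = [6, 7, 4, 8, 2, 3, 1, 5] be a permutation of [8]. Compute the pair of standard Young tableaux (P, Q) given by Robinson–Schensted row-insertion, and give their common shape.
P = [1, 3, 5] / [2, 7, 8] / [4] / [6];  Q = [1, 2, 4] / [3, 6, 8] / [5] / [7];  common shape = (3, 3, 1, 1)

Row-insert the values π_1, π_2, … into P one at a time, bumping the leftmost entry strictly greater than the inserted value down to the next row. The recording tableau Q records, in position (i, j), the step at which that cell was added to P.
  Insert 6 (step 1): P = [6];  Q = [1]
  Insert 7 (step 2): P = [6, 7];  Q = [1, 2]
  Insert 4 (step 3): P = [4, 7] / [6];  Q = [1, 2] / [3]
  Insert 8 (step 4): P = [4, 7, 8] / [6];  Q = [1, 2, 4] / [3]
  Insert 2 (step 5): P = [2, 7, 8] / [4] / [6];  Q = [1, 2, 4] / [3] / [5]
  Insert 3 (step 6): P = [2, 3, 8] / [4, 7] / [6];  Q = [1, 2, 4] / [3, 6] / [5]
  Insert 1 (step 7): P = [1, 3, 8] / [2, 7] / [4] / [6];  Q = [1, 2, 4] / [3, 6] / [5] / [7]
  Insert 5 (step 8): P = [1, 3, 5] / [2, 7, 8] / [4] / [6];  Q = [1, 2, 4] / [3, 6, 8] / [5] / [7]
Final shape: (3, 3, 1, 1).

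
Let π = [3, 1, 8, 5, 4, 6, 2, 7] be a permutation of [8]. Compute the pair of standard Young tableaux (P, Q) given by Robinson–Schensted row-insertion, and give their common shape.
P = [1, 2, 6, 7] / [3, 4] / [5] / [8];  Q = [1, 3, 6, 8] / [2, 4] / [5] / [7];  common shape = (4, 2, 1, 1)

Row-insert the values π_1, π_2, … into P one at a time, bumping the leftmost entry strictly greater than the inserted value down to the next row. The recording tableau Q records, in position (i, j), the step at which that cell was added to P.
  Insert 3 (step 1): P = [3];  Q = [1]
  Insert 1 (step 2): P = [1] / [3];  Q = [1] / [2]
  Insert 8 (step 3): P = [1, 8] / [3];  Q = [1, 3] / [2]
  Insert 5 (step 4): P = [1, 5] / [3, 8];  Q = [1, 3] / [2, 4]
  Insert 4 (step 5): P = [1, 4] / [3, 5] / [8];  Q = [1, 3] / [2, 4] / [5]
  Insert 6 (step 6): P = [1, 4, 6] / [3, 5] / [8];  Q = [1, 3, 6] / [2, 4] / [5]
  Insert 2 (step 7): P = [1, 2, 6] / [3, 4] / [5] / [8];  Q = [1, 3, 6] / [2, 4] / [5] / [7]
  Insert 7 (step 8): P = [1, 2, 6, 7] / [3, 4] / [5] / [8];  Q = [1, 3, 6, 8] / [2, 4] / [5] / [7]
Final shape: (4, 2, 1, 1).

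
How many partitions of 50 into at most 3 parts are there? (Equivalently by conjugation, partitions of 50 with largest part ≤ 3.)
p(50, parts ≤ 3) = 234

Use the recurrence p(n, m) = p(n, m−1) + p(n−m, m): either the largest part is < m (count p(n, m−1)) or the largest part is exactly m (remove one copy of m, count p(n−m, m)). With p(0, ·) = 1 this gives p(50, parts ≤ 3) = 234. (By conjugating Young diagrams, this also counts partitions of 50 into at most 3 parts.)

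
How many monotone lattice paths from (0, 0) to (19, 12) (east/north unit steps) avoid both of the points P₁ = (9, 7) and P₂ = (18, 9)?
Number of paths = 90535705

Inclusion–exclusion. Total paths: C(31, 19) = 141120525. Through P₁: C(16, 9)·C(15, 10) = 34354320. Through P₂: C(27, 18)·C(4, 1) = 18747300. Since P₁ is strictly southwest of P₂, a monotone path through both must visit P₁ then P₂; paths through both = C(16, 9)·C(11, 9)·C(4, 1) = 2516800. Avoid both = 141120525 − 34354320 − 18747300 + 2516800 = 90535705.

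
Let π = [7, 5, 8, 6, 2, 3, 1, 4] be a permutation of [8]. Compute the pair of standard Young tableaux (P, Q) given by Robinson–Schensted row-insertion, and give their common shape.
P = [1, 3, 4] / [2, 6] / [5, 8] / [7];  Q = [1, 3, 8] / [2, 4] / [5, 6] / [7];  common shape = (3, 2, 2, 1)

Row-insert the values π_1, π_2, … into P one at a time, bumping the leftmost entry strictly greater than the inserted value down to the next row. The recording tableau Q records, in position (i, j), the step at which that cell was added to P.
  Insert 7 (step 1): P = [7];  Q = [1]
  Insert 5 (step 2): P = [5] / [7];  Q = [1] / [2]
  Insert 8 (step 3): P = [5, 8] / [7];  Q = [1, 3] / [2]
  Insert 6 (step 4): P = [5, 6] / [7, 8];  Q = [1, 3] / [2, 4]
  Insert 2 (step 5): P = [2, 6] / [5, 8] / [7];  Q = [1, 3] / [2, 4] / [5]
  Insert 3 (step 6): P = [2, 3] / [5, 6] / [7, 8];  Q = [1, 3] / [2, 4] / [5, 6]
  Insert 1 (step 7): P = [1, 3] / [2, 6] / [5, 8] / [7];  Q = [1, 3] / [2, 4] / [5, 6] / [7]
  Insert 4 (step 8): P = [1, 3, 4] / [2, 6] / [5, 8] / [7];  Q = [1, 3, 8] / [2, 4] / [5, 6] / [7]
Final shape: (3, 2, 2, 1).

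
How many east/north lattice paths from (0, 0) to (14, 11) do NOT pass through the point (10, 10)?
Number of paths = 3533620

Total paths from (0, 0) to (14, 11): C(25, 14) = 4457400. Paths through (10, 10): (paths (0, 0) → (10, 10)) × (paths (10, 10) → (14, 11)) = C(20, 10) · C(5, 4) = 184756 · 5 = 923780. Avoidance count = 4457400 − 923780 = 3533620.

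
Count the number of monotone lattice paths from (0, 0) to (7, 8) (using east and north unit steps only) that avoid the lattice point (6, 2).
Number of paths = 6239

Total paths from (0, 0) to (7, 8): C(15, 7) = 6435. Paths through (6, 2): (paths (0, 0) → (6, 2)) × (paths (6, 2) → (7, 8)) = C(8, 6) · C(7, 1) = 28 · 7 = 196. Avoidance count = 6435 − 196 = 6239.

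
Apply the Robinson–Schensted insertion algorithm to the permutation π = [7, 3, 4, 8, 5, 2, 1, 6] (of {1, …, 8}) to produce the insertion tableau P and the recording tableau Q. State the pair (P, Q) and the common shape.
P = [1, 4, 5, 6] / [2, 8] / [3] / [7];  Q = [1, 3, 4, 8] / [2, 5] / [6] / [7];  common shape = (4, 2, 1, 1)

Row-insert the values π_1, π_2, … into P one at a time, bumping the leftmost entry strictly greater than the inserted value down to the next row. The recording tableau Q records, in position (i, j), the step at which that cell was added to P.
  Insert 7 (step 1): P = [7];  Q = [1]
  Insert 3 (step 2): P = [3] / [7];  Q = [1] / [2]
  Insert 4 (step 3): P = [3, 4] / [7];  Q = [1, 3] / [2]
  Insert 8 (step 4): P = [3, 4, 8] / [7];  Q = [1, 3, 4] / [2]
  Insert 5 (step 5): P = [3, 4, 5] / [7, 8];  Q = [1, 3, 4] / [2, 5]
  Insert 2 (step 6): P = [2, 4, 5] / [3, 8] / [7];  Q = [1, 3, 4] / [2, 5] / [6]
  Insert 1 (step 7): P = [1, 4, 5] / [2, 8] / [3] / [7];  Q = [1, 3, 4] / [2, 5] / [6] / [7]
  Insert 6 (step 8): P = [1, 4, 5, 6] / [2, 8] / [3] / [7];  Q = [1, 3, 4, 8] / [2, 5] / [6] / [7]
Final shape: (4, 2, 1, 1).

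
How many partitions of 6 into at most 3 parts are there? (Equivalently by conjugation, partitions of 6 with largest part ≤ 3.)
p(6, parts ≤ 3) = 7

Partitions of 6 with all parts ≤ 3: 3+3, 3+2+1, 3+1+1+1, 2+2+2, 2+2+1+1, 2+1+1+1+1, 1+1+1+1+1+1. Count = 7.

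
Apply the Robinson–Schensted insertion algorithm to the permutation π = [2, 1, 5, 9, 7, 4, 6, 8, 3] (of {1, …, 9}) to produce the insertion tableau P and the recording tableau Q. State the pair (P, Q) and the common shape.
P = [1, 3, 6, 8] / [2, 4, 7] / [5] / [9];  Q = [1, 3, 4, 8] / [2, 5, 7] / [6] / [9];  common shape = (4, 3, 1, 1)

Row-insert the values π_1, π_2, … into P one at a time, bumping the leftmost entry strictly greater than the inserted value down to the next row. The recording tableau Q records, in position (i, j), the step at which that cell was added to P.
  Insert 2 (step 1): P = [2];  Q = [1]
  Insert 1 (step 2): P = [1] / [2];  Q = [1] / [2]
  Insert 5 (step 3): P = [1, 5] / [2];  Q = [1, 3] / [2]
  Insert 9 (step 4): P = [1, 5, 9] / [2];  Q = [1, 3, 4] / [2]
  Insert 7 (step 5): P = [1, 5, 7] / [2, 9];  Q = [1, 3, 4] / [2, 5]
  Insert 4 (step 6): P = [1, 4, 7] / [2, 5] / [9];  Q = [1, 3, 4] / [2, 5] / [6]
  Insert 6 (step 7): P = [1, 4, 6] / [2, 5, 7] / [9];  Q = [1, 3, 4] / [2, 5, 7] / [6]
  Insert 8 (step 8): P = [1, 4, 6, 8] / [2, 5, 7] / [9];  Q = [1, 3, 4, 8] / [2, 5, 7] / [6]
  Insert 3 (step 9): P = [1, 3, 6, 8] / [2, 4, 7] / [5] / [9];  Q = [1, 3, 4, 8] / [2, 5, 7] / [6] / [9]
Final shape: (4, 3, 1, 1).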